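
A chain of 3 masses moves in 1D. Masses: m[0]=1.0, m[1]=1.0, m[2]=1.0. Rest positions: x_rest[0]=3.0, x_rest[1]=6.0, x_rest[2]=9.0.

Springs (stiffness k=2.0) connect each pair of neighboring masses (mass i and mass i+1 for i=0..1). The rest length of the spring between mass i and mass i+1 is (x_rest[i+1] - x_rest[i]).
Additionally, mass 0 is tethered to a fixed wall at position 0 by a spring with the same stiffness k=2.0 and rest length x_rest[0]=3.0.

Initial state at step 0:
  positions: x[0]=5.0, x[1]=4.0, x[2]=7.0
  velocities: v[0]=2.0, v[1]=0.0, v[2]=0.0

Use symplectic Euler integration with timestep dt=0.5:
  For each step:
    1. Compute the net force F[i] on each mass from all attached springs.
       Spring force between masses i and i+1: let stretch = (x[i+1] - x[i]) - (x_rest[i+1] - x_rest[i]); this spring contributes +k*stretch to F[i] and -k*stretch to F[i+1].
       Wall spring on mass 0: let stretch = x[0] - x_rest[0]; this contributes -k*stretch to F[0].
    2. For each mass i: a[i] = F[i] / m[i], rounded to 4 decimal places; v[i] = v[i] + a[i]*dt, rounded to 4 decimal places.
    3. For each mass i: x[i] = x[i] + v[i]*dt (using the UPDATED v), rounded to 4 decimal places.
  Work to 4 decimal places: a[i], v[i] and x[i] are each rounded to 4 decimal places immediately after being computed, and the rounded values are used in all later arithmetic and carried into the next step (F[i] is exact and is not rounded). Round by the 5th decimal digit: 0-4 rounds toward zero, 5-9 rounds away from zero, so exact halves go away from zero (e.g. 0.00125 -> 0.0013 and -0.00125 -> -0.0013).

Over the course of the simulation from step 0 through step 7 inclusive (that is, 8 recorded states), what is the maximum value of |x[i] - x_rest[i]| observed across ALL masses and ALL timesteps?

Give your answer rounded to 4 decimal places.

Answer: 3.2500

Derivation:
Step 0: x=[5.0000 4.0000 7.0000] v=[2.0000 0.0000 0.0000]
Step 1: x=[3.0000 6.0000 7.0000] v=[-4.0000 4.0000 0.0000]
Step 2: x=[1.0000 7.0000 8.0000] v=[-4.0000 2.0000 2.0000]
Step 3: x=[1.5000 5.5000 10.0000] v=[1.0000 -3.0000 4.0000]
Step 4: x=[3.2500 4.2500 11.2500] v=[3.5000 -2.5000 2.5000]
Step 5: x=[3.8750 6.0000 10.5000] v=[1.2500 3.5000 -1.5000]
Step 6: x=[3.6250 8.9375 9.0000] v=[-0.5000 5.8750 -3.0000]
Step 7: x=[4.2188 9.2500 8.9688] v=[1.1875 0.6250 -0.0625]
Max displacement = 3.2500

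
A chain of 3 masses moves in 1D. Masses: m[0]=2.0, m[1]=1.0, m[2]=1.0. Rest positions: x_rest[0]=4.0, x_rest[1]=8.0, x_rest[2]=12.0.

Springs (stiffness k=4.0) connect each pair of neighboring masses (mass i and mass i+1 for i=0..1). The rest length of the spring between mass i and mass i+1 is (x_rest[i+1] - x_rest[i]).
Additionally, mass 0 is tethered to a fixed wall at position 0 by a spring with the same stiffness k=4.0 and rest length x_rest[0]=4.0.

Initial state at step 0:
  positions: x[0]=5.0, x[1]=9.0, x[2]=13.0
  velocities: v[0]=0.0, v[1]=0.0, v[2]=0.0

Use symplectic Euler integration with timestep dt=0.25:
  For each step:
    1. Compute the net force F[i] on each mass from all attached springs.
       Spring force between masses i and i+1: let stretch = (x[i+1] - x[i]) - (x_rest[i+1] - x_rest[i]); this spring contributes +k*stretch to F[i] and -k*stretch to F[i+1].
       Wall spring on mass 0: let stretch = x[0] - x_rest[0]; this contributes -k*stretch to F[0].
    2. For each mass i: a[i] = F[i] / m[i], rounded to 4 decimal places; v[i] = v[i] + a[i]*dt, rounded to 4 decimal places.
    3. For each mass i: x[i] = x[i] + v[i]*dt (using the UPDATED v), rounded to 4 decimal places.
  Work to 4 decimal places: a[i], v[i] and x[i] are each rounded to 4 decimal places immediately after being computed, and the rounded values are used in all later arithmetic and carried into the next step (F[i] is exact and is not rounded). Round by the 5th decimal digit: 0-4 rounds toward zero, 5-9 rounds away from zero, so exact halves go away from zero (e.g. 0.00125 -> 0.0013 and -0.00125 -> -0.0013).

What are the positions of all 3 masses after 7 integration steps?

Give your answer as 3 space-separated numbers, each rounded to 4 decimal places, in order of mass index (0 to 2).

Step 0: x=[5.0000 9.0000 13.0000] v=[0.0000 0.0000 0.0000]
Step 1: x=[4.8750 9.0000 13.0000] v=[-0.5000 0.0000 0.0000]
Step 2: x=[4.6563 8.9688 13.0000] v=[-0.8750 -0.1250 0.0000]
Step 3: x=[4.3946 8.8672 12.9922] v=[-1.0469 -0.4063 -0.0312]
Step 4: x=[4.1426 8.6787 12.9532] v=[-1.0079 -0.7539 -0.1562]
Step 5: x=[3.9398 8.4248 12.8455] v=[-0.8112 -1.0155 -0.4307]
Step 6: x=[3.8052 8.1549 12.6327] v=[-0.5386 -1.0798 -0.8514]
Step 7: x=[3.7386 7.9170 12.3004] v=[-0.2664 -0.9517 -1.3292]

Answer: 3.7386 7.9170 12.3004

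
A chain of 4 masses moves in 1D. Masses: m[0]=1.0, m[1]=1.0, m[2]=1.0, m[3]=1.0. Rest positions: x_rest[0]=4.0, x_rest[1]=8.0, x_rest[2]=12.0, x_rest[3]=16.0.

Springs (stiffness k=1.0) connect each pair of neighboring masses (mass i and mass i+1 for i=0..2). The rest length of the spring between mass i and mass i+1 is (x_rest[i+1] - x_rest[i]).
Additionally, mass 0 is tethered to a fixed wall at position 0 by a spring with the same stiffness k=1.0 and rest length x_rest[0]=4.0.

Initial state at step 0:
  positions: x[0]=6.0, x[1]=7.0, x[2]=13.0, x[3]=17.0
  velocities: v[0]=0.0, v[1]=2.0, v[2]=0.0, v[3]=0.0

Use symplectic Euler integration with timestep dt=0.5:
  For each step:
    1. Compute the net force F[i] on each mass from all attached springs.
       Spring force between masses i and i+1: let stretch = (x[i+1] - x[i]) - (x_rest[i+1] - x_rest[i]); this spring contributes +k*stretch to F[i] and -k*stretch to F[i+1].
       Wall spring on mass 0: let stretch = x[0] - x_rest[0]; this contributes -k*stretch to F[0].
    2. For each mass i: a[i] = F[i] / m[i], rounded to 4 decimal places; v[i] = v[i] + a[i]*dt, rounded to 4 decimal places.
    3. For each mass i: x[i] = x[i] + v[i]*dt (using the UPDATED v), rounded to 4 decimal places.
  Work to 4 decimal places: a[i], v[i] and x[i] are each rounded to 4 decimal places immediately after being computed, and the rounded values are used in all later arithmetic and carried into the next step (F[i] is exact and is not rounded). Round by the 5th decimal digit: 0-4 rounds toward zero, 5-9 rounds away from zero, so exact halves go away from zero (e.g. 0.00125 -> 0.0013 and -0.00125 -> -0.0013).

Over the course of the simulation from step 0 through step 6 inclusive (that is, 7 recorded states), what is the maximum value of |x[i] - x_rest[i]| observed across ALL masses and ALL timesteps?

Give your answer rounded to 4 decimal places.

Step 0: x=[6.0000 7.0000 13.0000 17.0000] v=[0.0000 2.0000 0.0000 0.0000]
Step 1: x=[4.7500 9.2500 12.5000 17.0000] v=[-2.5000 4.5000 -1.0000 0.0000]
Step 2: x=[3.4375 11.1875 12.3125 16.8750] v=[-2.6250 3.8750 -0.3750 -0.2500]
Step 3: x=[3.2031 11.4688 12.9844 16.6094] v=[-0.4688 0.5625 1.3438 -0.5313]
Step 4: x=[4.2344 10.0625 14.1837 16.4375] v=[2.0625 -2.8126 2.3985 -0.3438]
Step 5: x=[5.6641 8.2295 14.9161 16.7022] v=[2.8594 -3.6661 1.4648 0.5293]
Step 6: x=[6.3192 7.4268 14.4234 17.5204] v=[1.3101 -1.6055 -0.9855 1.6363]
Max displacement = 3.4688

Answer: 3.4688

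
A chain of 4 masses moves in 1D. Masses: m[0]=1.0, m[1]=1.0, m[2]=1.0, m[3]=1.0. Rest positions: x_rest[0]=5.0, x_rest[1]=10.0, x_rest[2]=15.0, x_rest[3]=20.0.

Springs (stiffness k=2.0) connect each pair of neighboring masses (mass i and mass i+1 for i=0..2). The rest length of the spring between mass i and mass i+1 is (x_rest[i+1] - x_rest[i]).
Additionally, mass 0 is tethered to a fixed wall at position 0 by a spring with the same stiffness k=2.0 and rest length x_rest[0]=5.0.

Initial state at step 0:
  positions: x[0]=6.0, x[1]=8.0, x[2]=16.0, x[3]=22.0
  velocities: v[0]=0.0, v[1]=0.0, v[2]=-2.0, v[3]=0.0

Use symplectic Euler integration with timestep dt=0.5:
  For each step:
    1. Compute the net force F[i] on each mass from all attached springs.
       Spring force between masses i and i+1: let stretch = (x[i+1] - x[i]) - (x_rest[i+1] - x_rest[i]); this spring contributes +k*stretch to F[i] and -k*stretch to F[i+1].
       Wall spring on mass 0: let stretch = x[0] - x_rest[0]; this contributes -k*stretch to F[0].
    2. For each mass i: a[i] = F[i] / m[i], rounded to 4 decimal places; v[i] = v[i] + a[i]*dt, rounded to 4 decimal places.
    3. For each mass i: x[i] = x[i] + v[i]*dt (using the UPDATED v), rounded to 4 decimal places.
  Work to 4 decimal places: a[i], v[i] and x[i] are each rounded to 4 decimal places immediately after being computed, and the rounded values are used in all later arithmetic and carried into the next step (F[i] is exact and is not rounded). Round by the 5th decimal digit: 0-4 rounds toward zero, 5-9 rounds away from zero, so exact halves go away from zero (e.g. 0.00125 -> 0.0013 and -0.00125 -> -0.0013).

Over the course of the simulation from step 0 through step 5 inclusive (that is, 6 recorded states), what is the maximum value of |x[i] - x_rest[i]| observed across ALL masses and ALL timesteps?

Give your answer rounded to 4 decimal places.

Step 0: x=[6.0000 8.0000 16.0000 22.0000] v=[0.0000 0.0000 -2.0000 0.0000]
Step 1: x=[4.0000 11.0000 14.0000 21.5000] v=[-4.0000 6.0000 -4.0000 -1.0000]
Step 2: x=[3.5000 12.0000 14.2500 19.7500] v=[-1.0000 2.0000 0.5000 -3.5000]
Step 3: x=[5.5000 9.8750 16.1250 17.7500] v=[4.0000 -4.2500 3.7500 -4.0000]
Step 4: x=[6.9375 8.6875 15.6875 17.4375] v=[2.8750 -2.3750 -0.8750 -0.6250]
Step 5: x=[5.7813 10.1250 12.6250 18.7500] v=[-2.3125 2.8750 -6.1250 2.6250]
Max displacement = 2.5625

Answer: 2.5625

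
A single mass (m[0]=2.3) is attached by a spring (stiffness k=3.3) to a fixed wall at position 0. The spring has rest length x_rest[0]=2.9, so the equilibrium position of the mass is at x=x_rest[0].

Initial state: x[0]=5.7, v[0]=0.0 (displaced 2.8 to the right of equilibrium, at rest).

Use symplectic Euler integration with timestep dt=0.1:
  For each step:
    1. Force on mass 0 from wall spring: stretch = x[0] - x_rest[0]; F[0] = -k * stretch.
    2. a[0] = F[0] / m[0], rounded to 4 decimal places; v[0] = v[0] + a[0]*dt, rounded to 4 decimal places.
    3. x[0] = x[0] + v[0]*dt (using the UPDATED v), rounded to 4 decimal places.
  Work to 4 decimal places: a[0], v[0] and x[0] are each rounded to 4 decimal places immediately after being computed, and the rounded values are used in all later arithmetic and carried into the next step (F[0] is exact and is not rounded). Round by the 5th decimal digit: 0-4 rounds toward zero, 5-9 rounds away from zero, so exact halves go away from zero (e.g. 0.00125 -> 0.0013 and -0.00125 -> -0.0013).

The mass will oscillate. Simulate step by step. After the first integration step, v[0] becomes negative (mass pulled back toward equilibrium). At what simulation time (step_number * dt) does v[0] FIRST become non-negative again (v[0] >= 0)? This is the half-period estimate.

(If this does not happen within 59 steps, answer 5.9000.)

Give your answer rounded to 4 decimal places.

Step 0: x=[5.7000] v=[0.0000]
Step 1: x=[5.6598] v=[-0.4017]
Step 2: x=[5.5800] v=[-0.7977]
Step 3: x=[5.4618] v=[-1.1822]
Step 4: x=[5.3068] v=[-1.5498]
Step 5: x=[5.1173] v=[-1.8951]
Step 6: x=[4.8960] v=[-2.2132]
Step 7: x=[4.6460] v=[-2.4996]
Step 8: x=[4.3710] v=[-2.7501]
Step 9: x=[4.0749] v=[-2.9612]
Step 10: x=[3.7619] v=[-3.1298]
Step 11: x=[3.4366] v=[-3.2535]
Step 12: x=[3.1036] v=[-3.3305]
Step 13: x=[2.7676] v=[-3.3597]
Step 14: x=[2.4335] v=[-3.3407]
Step 15: x=[2.1061] v=[-3.2738]
Step 16: x=[1.7901] v=[-3.1599]
Step 17: x=[1.4900] v=[-3.0007]
Step 18: x=[1.2102] v=[-2.7984]
Step 19: x=[0.9546] v=[-2.5560]
Step 20: x=[0.7269] v=[-2.2769]
Step 21: x=[0.5304] v=[-1.9651]
Step 22: x=[0.3679] v=[-1.6251]
Step 23: x=[0.2417] v=[-1.2618]
Step 24: x=[0.1537] v=[-0.8804]
Step 25: x=[0.1051] v=[-0.4864]
Step 26: x=[0.0966] v=[-0.0854]
Step 27: x=[0.1283] v=[0.3168]
First v>=0 after going negative at step 27, time=2.7000

Answer: 2.7000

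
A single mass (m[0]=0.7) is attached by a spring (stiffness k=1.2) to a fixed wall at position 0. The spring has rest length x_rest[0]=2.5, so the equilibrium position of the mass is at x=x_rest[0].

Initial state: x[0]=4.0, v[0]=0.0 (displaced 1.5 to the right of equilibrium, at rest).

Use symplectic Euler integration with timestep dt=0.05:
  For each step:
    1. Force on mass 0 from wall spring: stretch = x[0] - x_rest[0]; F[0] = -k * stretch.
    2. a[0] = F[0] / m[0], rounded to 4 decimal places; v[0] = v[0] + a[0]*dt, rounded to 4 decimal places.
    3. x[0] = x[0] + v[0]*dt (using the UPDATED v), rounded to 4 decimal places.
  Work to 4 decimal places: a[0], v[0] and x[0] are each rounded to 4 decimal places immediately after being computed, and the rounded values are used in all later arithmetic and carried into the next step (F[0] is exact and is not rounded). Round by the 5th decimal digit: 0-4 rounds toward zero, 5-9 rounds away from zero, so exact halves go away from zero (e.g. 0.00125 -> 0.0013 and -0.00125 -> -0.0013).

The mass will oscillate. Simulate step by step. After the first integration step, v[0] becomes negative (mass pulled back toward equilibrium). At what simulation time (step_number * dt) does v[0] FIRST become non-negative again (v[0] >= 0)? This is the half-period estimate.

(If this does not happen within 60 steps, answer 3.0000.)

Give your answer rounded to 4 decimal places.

Step 0: x=[4.0000] v=[0.0000]
Step 1: x=[3.9936] v=[-0.1286]
Step 2: x=[3.9808] v=[-0.2566]
Step 3: x=[3.9616] v=[-0.3835]
Step 4: x=[3.9362] v=[-0.5088]
Step 5: x=[3.9046] v=[-0.6319]
Step 6: x=[3.8670] v=[-0.7523]
Step 7: x=[3.8235] v=[-0.8695]
Step 8: x=[3.7744] v=[-0.9829]
Step 9: x=[3.7198] v=[-1.0921]
Step 10: x=[3.6600] v=[-1.1967]
Step 11: x=[3.5952] v=[-1.2961]
Step 12: x=[3.5257] v=[-1.3900]
Step 13: x=[3.4518] v=[-1.4779]
Step 14: x=[3.3738] v=[-1.5595]
Step 15: x=[3.2921] v=[-1.6344]
Step 16: x=[3.2070] v=[-1.7023]
Step 17: x=[3.1189] v=[-1.7629]
Step 18: x=[3.0281] v=[-1.8160]
Step 19: x=[2.9350] v=[-1.8613]
Step 20: x=[2.8401] v=[-1.8986]
Step 21: x=[2.7437] v=[-1.9278]
Step 22: x=[2.6463] v=[-1.9487]
Step 23: x=[2.5482] v=[-1.9612]
Step 24: x=[2.4499] v=[-1.9653]
Step 25: x=[2.3519] v=[-1.9610]
Step 26: x=[2.2545] v=[-1.9483]
Step 27: x=[2.1581] v=[-1.9273]
Step 28: x=[2.0632] v=[-1.8980]
Step 29: x=[1.9702] v=[-1.8606]
Step 30: x=[1.8794] v=[-1.8152]
Step 31: x=[1.7913] v=[-1.7620]
Step 32: x=[1.7062] v=[-1.7013]
Step 33: x=[1.6245] v=[-1.6333]
Step 34: x=[1.5466] v=[-1.5583]
Step 35: x=[1.4728] v=[-1.4766]
Step 36: x=[1.4034] v=[-1.3886]
Step 37: x=[1.3387] v=[-1.2946]
Step 38: x=[1.2789] v=[-1.1951]
Step 39: x=[1.2244] v=[-1.0904]
Step 40: x=[1.1753] v=[-0.9811]
Step 41: x=[1.1319] v=[-0.8676]
Step 42: x=[1.0944] v=[-0.7503]
Step 43: x=[1.0629] v=[-0.6298]
Step 44: x=[1.0376] v=[-0.5066]
Step 45: x=[1.0185] v=[-0.3813]
Step 46: x=[1.0058] v=[-0.2543]
Step 47: x=[0.9995] v=[-0.1262]
Step 48: x=[0.9996] v=[0.0024]
First v>=0 after going negative at step 48, time=2.4000

Answer: 2.4000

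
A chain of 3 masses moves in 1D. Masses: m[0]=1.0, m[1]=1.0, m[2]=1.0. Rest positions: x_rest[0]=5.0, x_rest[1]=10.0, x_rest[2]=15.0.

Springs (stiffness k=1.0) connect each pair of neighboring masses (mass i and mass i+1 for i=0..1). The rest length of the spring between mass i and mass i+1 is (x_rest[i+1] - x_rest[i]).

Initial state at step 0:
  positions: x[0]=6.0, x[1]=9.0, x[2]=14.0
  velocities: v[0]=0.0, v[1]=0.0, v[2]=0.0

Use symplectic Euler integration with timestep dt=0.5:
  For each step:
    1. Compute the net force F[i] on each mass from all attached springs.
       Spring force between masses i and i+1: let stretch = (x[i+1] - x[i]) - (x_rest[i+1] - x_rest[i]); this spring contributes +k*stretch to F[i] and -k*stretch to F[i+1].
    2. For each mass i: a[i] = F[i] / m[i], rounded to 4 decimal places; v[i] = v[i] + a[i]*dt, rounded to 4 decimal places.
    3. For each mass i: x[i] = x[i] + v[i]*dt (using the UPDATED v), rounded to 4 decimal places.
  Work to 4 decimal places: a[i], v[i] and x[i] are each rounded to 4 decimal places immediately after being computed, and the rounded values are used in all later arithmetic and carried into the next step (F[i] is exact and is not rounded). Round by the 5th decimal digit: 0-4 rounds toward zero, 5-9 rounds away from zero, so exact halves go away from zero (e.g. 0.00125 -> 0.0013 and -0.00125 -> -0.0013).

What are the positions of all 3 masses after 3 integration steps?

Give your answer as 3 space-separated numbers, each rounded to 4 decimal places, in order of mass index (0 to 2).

Answer: 4.0938 10.4063 14.5000

Derivation:
Step 0: x=[6.0000 9.0000 14.0000] v=[0.0000 0.0000 0.0000]
Step 1: x=[5.5000 9.5000 14.0000] v=[-1.0000 1.0000 0.0000]
Step 2: x=[4.7500 10.1250 14.1250] v=[-1.5000 1.2500 0.2500]
Step 3: x=[4.0938 10.4063 14.5000] v=[-1.3125 0.5625 0.7500]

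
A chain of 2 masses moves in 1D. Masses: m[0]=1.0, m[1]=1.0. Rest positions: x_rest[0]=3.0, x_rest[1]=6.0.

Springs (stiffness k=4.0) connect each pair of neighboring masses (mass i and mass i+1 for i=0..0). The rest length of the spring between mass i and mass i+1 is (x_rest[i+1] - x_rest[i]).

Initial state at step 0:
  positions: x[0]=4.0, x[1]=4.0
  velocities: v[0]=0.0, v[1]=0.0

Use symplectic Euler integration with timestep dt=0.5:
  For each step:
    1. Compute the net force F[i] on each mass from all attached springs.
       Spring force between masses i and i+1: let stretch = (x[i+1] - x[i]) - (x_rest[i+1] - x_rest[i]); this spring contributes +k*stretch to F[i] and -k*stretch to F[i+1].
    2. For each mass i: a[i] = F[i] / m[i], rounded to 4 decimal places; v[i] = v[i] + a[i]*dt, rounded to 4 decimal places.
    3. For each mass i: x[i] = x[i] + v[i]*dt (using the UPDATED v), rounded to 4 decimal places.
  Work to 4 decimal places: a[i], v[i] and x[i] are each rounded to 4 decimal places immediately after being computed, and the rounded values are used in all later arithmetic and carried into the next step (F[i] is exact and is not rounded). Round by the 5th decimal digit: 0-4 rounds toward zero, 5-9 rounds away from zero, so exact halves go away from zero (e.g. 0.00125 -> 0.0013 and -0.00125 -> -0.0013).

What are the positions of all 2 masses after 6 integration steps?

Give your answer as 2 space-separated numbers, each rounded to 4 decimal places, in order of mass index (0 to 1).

Answer: 1.0000 7.0000

Derivation:
Step 0: x=[4.0000 4.0000] v=[0.0000 0.0000]
Step 1: x=[1.0000 7.0000] v=[-6.0000 6.0000]
Step 2: x=[1.0000 7.0000] v=[0.0000 0.0000]
Step 3: x=[4.0000 4.0000] v=[6.0000 -6.0000]
Step 4: x=[4.0000 4.0000] v=[0.0000 0.0000]
Step 5: x=[1.0000 7.0000] v=[-6.0000 6.0000]
Step 6: x=[1.0000 7.0000] v=[0.0000 0.0000]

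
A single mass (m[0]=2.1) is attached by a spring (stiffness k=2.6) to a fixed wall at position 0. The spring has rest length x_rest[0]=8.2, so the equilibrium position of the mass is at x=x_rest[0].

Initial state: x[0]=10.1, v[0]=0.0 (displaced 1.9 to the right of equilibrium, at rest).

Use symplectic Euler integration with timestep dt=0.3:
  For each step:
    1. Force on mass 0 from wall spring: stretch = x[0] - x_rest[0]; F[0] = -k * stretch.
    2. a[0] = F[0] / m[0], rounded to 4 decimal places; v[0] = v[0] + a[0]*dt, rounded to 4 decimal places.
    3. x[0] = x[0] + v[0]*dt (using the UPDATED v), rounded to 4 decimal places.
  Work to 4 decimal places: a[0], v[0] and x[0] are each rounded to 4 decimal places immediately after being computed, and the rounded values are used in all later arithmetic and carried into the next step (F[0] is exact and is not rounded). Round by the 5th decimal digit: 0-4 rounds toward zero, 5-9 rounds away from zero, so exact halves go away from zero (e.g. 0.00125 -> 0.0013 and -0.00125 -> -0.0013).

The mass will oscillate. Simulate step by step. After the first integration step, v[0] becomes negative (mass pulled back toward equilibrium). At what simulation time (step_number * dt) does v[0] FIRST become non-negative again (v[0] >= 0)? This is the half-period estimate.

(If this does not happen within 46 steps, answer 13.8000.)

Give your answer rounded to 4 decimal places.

Answer: 3.0000

Derivation:
Step 0: x=[10.1000] v=[0.0000]
Step 1: x=[9.8883] v=[-0.7057]
Step 2: x=[9.4885] v=[-1.3328]
Step 3: x=[8.9451] v=[-1.8114]
Step 4: x=[8.3186] v=[-2.0882]
Step 5: x=[7.6789] v=[-2.1322]
Step 6: x=[7.0973] v=[-1.9386]
Step 7: x=[6.6386] v=[-1.5290]
Step 8: x=[6.3539] v=[-0.9490]
Step 9: x=[6.2749] v=[-0.2633]
Step 10: x=[6.4104] v=[0.4518]
First v>=0 after going negative at step 10, time=3.0000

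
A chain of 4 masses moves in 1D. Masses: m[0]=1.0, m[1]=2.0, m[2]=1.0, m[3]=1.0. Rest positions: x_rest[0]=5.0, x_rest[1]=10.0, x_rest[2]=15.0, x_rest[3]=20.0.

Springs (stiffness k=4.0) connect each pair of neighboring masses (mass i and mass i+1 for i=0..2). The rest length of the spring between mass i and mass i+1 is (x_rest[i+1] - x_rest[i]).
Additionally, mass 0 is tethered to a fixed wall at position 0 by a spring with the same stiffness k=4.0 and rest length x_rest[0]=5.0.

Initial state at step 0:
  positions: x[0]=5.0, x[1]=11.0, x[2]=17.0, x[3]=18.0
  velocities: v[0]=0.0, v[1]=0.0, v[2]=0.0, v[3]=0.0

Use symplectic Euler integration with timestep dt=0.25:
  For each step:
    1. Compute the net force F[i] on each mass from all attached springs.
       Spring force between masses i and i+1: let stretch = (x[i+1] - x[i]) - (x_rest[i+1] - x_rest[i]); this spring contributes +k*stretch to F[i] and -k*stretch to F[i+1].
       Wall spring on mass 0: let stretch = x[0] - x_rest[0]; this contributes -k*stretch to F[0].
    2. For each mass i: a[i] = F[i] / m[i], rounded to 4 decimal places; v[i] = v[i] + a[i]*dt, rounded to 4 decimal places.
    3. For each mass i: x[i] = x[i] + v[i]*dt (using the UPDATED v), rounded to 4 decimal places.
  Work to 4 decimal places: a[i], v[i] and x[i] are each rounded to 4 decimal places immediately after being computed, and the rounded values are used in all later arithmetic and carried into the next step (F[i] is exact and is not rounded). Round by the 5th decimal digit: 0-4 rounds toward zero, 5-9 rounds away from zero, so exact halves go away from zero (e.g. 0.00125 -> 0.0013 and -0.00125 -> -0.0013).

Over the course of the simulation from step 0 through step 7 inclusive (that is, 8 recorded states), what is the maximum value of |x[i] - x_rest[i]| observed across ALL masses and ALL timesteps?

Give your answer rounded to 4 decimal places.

Step 0: x=[5.0000 11.0000 17.0000 18.0000] v=[0.0000 0.0000 0.0000 0.0000]
Step 1: x=[5.2500 11.0000 15.7500 19.0000] v=[1.0000 0.0000 -5.0000 4.0000]
Step 2: x=[5.6250 10.8750 14.1250 20.4375] v=[1.5000 -0.5000 -6.5000 5.7500]
Step 3: x=[5.9063 10.5000 13.2656 21.5469] v=[1.1250 -1.5000 -3.4375 4.4375]
Step 4: x=[5.8594 9.8965 13.7852 21.8360] v=[-0.1876 -2.4141 2.0782 1.1562]
Step 5: x=[5.3569 9.2744 15.3453 21.3624] v=[-2.0099 -2.4883 6.2403 -1.8946]
Step 6: x=[4.4946 8.9215 16.8919 20.6345] v=[-3.4493 -1.4116 6.1865 -2.9117]
Step 7: x=[3.6154 9.0116 17.3816 20.2209] v=[-3.5170 0.3602 1.9587 -1.6543]
Max displacement = 2.3816

Answer: 2.3816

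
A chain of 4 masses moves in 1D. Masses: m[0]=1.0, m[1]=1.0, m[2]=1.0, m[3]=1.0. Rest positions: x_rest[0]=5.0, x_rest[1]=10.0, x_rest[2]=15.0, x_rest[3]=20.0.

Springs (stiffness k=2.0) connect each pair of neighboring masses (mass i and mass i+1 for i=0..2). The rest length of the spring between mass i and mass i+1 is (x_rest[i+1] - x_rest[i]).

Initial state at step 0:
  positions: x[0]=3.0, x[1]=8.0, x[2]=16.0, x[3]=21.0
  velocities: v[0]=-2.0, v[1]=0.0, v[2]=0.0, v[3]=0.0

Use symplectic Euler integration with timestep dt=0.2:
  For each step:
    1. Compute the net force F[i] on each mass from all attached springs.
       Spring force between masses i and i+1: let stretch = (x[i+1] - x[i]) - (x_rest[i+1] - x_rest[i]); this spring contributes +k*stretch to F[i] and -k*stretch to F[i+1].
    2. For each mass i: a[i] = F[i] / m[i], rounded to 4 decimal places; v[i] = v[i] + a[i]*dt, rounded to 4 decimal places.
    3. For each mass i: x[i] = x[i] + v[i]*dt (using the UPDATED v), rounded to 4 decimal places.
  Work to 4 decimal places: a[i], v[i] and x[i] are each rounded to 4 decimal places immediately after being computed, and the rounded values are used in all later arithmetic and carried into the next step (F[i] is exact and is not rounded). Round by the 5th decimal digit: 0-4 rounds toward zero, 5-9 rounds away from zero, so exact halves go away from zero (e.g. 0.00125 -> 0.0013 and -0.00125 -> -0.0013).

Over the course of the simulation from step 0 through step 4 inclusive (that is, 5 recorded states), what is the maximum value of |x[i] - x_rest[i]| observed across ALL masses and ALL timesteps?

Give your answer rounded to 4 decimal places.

Answer: 3.0630

Derivation:
Step 0: x=[3.0000 8.0000 16.0000 21.0000] v=[-2.0000 0.0000 0.0000 0.0000]
Step 1: x=[2.6000 8.2400 15.7600 21.0000] v=[-2.0000 1.2000 -1.2000 0.0000]
Step 2: x=[2.2512 8.6304 15.3376 20.9808] v=[-1.7440 1.9520 -2.1120 -0.0960]
Step 3: x=[2.0127 9.0470 14.8301 20.9101] v=[-1.1923 2.0832 -2.5376 -0.3533]
Step 4: x=[1.9370 9.3635 14.3463 20.7530] v=[-0.3786 1.5827 -2.4188 -0.7853]
Max displacement = 3.0630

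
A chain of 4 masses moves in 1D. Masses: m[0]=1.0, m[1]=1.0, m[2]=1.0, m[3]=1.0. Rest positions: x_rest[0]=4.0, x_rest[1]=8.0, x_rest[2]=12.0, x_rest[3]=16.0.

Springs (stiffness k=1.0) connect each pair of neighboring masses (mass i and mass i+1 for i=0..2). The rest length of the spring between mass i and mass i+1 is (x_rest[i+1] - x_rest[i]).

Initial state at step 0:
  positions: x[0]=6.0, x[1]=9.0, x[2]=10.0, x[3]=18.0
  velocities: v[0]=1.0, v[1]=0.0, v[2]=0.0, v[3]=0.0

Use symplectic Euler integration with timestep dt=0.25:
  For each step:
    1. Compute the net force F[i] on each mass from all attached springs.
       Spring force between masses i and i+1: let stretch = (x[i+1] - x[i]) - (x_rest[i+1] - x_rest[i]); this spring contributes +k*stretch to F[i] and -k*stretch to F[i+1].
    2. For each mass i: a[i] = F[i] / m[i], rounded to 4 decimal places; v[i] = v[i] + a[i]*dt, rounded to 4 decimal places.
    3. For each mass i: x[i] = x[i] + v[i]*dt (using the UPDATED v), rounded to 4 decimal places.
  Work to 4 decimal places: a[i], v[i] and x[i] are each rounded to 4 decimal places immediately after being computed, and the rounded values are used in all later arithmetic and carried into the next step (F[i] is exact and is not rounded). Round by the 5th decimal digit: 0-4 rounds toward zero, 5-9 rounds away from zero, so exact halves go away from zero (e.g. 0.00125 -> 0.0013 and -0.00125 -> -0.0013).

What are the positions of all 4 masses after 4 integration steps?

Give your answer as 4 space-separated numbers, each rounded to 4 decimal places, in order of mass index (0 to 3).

Step 0: x=[6.0000 9.0000 10.0000 18.0000] v=[1.0000 0.0000 0.0000 0.0000]
Step 1: x=[6.1875 8.8750 10.4375 17.7500] v=[0.7500 -0.5000 1.7500 -1.0000]
Step 2: x=[6.2930 8.6797 11.2344 17.2930] v=[0.4219 -0.7813 3.1875 -1.8281]
Step 3: x=[6.2977 8.4949 12.2503 16.7073] v=[0.0186 -0.7393 4.0635 -2.3428]
Step 4: x=[6.1897 8.4075 13.3100 16.0930] v=[-0.4321 -0.3498 4.2389 -2.4571]

Answer: 6.1897 8.4075 13.3100 16.0930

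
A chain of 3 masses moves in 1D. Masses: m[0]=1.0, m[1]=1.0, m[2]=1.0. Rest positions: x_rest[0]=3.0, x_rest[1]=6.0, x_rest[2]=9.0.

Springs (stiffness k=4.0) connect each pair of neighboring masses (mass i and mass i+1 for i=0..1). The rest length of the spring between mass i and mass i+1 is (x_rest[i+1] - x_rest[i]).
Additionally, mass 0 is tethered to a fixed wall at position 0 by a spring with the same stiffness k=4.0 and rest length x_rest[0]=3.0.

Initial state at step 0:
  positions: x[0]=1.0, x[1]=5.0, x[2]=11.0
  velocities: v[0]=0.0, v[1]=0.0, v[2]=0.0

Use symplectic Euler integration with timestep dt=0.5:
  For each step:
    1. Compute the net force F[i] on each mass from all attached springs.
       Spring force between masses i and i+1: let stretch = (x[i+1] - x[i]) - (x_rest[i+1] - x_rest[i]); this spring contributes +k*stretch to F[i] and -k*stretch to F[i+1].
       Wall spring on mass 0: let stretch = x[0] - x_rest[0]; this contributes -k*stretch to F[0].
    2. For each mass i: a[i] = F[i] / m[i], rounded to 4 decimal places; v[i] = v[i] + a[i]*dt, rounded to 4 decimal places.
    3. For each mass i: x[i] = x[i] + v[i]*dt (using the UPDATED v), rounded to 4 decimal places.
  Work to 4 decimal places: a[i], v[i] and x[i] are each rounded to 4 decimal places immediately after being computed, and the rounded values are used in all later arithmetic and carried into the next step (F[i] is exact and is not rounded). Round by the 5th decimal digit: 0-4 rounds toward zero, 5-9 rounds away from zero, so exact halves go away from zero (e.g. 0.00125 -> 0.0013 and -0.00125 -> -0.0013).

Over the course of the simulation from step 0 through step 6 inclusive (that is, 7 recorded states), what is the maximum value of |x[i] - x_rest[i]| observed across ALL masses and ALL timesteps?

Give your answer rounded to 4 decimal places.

Answer: 3.0000

Derivation:
Step 0: x=[1.0000 5.0000 11.0000] v=[0.0000 0.0000 0.0000]
Step 1: x=[4.0000 7.0000 8.0000] v=[6.0000 4.0000 -6.0000]
Step 2: x=[6.0000 7.0000 7.0000] v=[4.0000 0.0000 -2.0000]
Step 3: x=[3.0000 6.0000 9.0000] v=[-6.0000 -2.0000 4.0000]
Step 4: x=[0.0000 5.0000 11.0000] v=[-6.0000 -2.0000 4.0000]
Step 5: x=[2.0000 5.0000 10.0000] v=[4.0000 0.0000 -2.0000]
Step 6: x=[5.0000 7.0000 7.0000] v=[6.0000 4.0000 -6.0000]
Max displacement = 3.0000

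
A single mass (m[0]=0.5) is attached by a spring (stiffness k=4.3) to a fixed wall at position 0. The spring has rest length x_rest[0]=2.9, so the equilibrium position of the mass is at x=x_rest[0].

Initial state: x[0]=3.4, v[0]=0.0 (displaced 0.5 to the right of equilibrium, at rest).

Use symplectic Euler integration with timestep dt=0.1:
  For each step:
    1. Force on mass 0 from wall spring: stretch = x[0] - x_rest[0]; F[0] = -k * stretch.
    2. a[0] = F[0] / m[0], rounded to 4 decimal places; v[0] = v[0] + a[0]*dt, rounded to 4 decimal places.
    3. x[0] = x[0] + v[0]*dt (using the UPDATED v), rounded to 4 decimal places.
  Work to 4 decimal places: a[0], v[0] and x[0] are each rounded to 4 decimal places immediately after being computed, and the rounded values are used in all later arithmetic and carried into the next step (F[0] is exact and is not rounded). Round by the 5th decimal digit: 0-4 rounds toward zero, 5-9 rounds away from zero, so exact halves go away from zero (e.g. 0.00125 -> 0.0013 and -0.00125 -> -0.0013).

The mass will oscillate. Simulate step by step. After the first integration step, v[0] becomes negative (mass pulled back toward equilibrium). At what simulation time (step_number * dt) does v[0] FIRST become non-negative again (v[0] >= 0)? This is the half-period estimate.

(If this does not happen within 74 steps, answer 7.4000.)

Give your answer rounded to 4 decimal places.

Answer: 1.1000

Derivation:
Step 0: x=[3.4000] v=[0.0000]
Step 1: x=[3.3570] v=[-0.4300]
Step 2: x=[3.2747] v=[-0.8230]
Step 3: x=[3.1602] v=[-1.1452]
Step 4: x=[3.0233] v=[-1.3690]
Step 5: x=[2.8758] v=[-1.4750]
Step 6: x=[2.7304] v=[-1.4542]
Step 7: x=[2.5996] v=[-1.3083]
Step 8: x=[2.4946] v=[-1.0500]
Step 9: x=[2.4245] v=[-0.7014]
Step 10: x=[2.3953] v=[-0.2925]
Step 11: x=[2.4095] v=[0.1415]
First v>=0 after going negative at step 11, time=1.1000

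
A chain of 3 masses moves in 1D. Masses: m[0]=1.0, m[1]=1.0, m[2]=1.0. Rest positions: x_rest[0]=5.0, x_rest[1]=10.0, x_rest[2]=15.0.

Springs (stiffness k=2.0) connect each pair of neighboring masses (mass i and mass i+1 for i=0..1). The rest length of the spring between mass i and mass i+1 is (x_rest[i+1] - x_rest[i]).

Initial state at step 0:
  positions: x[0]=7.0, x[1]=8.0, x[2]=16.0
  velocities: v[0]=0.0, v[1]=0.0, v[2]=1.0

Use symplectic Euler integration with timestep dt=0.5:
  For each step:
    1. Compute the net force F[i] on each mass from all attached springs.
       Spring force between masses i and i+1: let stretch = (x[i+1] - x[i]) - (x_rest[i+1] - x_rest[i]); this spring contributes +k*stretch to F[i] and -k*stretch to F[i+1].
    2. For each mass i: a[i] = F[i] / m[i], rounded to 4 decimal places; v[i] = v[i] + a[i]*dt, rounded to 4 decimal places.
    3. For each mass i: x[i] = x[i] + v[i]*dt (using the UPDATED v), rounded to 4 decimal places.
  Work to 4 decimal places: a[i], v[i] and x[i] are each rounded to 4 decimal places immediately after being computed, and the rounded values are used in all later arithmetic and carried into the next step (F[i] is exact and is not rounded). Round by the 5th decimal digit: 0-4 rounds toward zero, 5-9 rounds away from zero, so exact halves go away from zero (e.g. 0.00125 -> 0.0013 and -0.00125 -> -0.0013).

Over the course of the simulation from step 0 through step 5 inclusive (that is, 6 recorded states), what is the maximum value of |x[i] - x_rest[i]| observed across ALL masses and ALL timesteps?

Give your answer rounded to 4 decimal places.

Step 0: x=[7.0000 8.0000 16.0000] v=[0.0000 0.0000 1.0000]
Step 1: x=[5.0000 11.5000 15.0000] v=[-4.0000 7.0000 -2.0000]
Step 2: x=[3.7500 13.5000 14.7500] v=[-2.5000 4.0000 -0.5000]
Step 3: x=[4.8750 11.2500 16.3750] v=[2.2500 -4.5000 3.2500]
Step 4: x=[6.6875 8.3750 17.9375] v=[3.6250 -5.7500 3.1250]
Step 5: x=[6.8438 9.4375 17.2188] v=[0.3125 2.1250 -1.4375]
Max displacement = 3.5000

Answer: 3.5000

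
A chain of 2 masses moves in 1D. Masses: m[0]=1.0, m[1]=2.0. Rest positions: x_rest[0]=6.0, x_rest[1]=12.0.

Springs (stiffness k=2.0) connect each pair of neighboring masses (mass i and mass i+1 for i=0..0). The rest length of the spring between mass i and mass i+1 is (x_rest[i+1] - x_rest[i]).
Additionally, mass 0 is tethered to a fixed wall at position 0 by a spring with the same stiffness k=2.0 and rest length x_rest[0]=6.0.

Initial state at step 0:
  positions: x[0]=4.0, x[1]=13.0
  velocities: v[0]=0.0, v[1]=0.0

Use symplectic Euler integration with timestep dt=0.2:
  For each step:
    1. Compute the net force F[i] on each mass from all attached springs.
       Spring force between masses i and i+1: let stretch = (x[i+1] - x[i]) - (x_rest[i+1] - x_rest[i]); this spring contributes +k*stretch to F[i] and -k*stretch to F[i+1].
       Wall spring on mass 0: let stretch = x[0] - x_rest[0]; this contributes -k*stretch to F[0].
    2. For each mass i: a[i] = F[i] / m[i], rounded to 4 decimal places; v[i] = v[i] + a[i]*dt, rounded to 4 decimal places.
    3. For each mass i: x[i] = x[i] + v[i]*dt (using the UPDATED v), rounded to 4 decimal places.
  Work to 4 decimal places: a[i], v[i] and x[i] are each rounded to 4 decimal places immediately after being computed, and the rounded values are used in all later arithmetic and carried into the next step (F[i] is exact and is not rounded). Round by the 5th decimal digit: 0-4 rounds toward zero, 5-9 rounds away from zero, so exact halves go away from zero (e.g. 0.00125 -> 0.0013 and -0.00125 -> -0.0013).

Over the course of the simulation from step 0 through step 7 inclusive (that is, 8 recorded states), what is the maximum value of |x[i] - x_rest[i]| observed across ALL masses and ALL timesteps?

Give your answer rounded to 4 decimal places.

Answer: 2.3727

Derivation:
Step 0: x=[4.0000 13.0000] v=[0.0000 0.0000]
Step 1: x=[4.4000 12.8800] v=[2.0000 -0.6000]
Step 2: x=[5.1264 12.6608] v=[3.6320 -1.0960]
Step 3: x=[6.0454 12.3802] v=[4.5952 -1.4029]
Step 4: x=[6.9876 12.0862] v=[4.7110 -1.4699]
Step 5: x=[7.7787 11.8283] v=[3.9554 -1.2896]
Step 6: x=[8.2715 11.6484] v=[2.4638 -0.8995]
Step 7: x=[8.3727 11.5734] v=[0.5060 -0.3749]
Max displacement = 2.3727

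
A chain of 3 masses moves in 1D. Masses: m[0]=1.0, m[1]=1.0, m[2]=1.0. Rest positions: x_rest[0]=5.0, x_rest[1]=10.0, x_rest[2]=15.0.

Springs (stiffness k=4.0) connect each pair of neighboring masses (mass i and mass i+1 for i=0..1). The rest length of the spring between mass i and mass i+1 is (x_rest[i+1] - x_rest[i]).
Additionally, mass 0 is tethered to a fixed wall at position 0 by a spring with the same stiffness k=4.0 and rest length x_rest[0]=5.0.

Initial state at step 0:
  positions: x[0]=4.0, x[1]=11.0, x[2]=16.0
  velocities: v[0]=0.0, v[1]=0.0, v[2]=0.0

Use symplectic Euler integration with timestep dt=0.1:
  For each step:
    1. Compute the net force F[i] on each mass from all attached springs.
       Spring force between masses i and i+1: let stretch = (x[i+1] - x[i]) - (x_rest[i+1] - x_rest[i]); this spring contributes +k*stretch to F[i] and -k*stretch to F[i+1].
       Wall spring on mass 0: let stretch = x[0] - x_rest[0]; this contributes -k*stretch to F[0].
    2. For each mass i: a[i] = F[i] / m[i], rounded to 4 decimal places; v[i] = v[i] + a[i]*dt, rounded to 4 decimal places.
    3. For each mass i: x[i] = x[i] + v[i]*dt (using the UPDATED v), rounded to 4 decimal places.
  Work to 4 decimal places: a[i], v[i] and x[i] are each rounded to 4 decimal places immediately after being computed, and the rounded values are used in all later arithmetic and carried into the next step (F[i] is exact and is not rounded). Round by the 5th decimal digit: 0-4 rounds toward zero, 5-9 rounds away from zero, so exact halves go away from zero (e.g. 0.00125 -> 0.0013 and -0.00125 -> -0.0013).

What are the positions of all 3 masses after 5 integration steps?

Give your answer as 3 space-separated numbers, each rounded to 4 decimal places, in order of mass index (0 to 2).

Step 0: x=[4.0000 11.0000 16.0000] v=[0.0000 0.0000 0.0000]
Step 1: x=[4.1200 10.9200 16.0000] v=[1.2000 -0.8000 0.0000]
Step 2: x=[4.3472 10.7712 15.9968] v=[2.2720 -1.4880 -0.0320]
Step 3: x=[4.6575 10.5745 15.9846] v=[3.1027 -1.9674 -0.1222]
Step 4: x=[5.0182 10.3575 15.9560] v=[3.6065 -2.1702 -0.2862]
Step 5: x=[5.3917 10.1509 15.9034] v=[3.7349 -2.0665 -0.5256]

Answer: 5.3917 10.1509 15.9034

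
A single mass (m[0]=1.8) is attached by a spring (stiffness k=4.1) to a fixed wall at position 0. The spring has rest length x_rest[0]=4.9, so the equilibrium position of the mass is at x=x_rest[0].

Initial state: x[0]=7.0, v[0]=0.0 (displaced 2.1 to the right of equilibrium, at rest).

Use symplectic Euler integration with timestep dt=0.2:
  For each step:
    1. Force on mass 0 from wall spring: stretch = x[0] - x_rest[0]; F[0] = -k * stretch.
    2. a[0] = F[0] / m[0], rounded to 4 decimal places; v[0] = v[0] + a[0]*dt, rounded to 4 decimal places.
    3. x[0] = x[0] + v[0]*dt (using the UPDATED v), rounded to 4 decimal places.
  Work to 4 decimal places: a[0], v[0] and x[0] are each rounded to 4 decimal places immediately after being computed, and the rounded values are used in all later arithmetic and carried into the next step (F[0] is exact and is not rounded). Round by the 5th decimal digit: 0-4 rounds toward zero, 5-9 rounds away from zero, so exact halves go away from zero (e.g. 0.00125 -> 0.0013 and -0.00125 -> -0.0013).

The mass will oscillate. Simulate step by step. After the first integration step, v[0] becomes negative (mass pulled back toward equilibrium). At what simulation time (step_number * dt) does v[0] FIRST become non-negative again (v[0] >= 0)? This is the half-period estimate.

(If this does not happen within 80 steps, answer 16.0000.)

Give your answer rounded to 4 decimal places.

Answer: 2.2000

Derivation:
Step 0: x=[7.0000] v=[0.0000]
Step 1: x=[6.8087] v=[-0.9567]
Step 2: x=[6.4435] v=[-1.8262]
Step 3: x=[5.9376] v=[-2.5294]
Step 4: x=[5.3372] v=[-3.0021]
Step 5: x=[4.6969] v=[-3.2013]
Step 6: x=[4.0751] v=[-3.1088]
Step 7: x=[3.5285] v=[-2.7330]
Step 8: x=[3.1069] v=[-2.1082]
Step 9: x=[2.8486] v=[-1.2913]
Step 10: x=[2.7772] v=[-0.3568]
Step 11: x=[2.8993] v=[0.6103]
First v>=0 after going negative at step 11, time=2.2000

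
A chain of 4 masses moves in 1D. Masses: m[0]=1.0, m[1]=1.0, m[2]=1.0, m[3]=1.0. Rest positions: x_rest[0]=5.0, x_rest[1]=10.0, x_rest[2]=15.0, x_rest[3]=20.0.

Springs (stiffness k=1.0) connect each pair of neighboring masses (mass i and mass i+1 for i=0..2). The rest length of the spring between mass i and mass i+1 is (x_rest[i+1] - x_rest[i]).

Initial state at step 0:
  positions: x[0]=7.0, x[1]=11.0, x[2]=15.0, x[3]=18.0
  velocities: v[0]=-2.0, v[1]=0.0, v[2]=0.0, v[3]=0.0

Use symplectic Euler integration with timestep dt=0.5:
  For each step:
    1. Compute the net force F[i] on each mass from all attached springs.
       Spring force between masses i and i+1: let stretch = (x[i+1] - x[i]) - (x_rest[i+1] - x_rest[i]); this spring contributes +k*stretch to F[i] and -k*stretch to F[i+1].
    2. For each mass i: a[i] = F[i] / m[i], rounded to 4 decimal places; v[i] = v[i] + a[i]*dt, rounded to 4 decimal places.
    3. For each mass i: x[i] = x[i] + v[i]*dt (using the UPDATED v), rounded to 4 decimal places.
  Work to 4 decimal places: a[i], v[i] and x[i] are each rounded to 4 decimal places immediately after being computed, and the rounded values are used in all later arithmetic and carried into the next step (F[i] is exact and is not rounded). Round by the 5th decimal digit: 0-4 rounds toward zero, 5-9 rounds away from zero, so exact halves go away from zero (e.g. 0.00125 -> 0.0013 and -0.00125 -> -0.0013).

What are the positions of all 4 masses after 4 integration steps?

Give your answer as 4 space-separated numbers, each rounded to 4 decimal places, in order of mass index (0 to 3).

Answer: 2.9843 8.4609 14.6953 20.8595

Derivation:
Step 0: x=[7.0000 11.0000 15.0000 18.0000] v=[-2.0000 0.0000 0.0000 0.0000]
Step 1: x=[5.7500 11.0000 14.7500 18.5000] v=[-2.5000 0.0000 -0.5000 1.0000]
Step 2: x=[4.5625 10.6250 14.5000 19.3125] v=[-2.3750 -0.7500 -0.5000 1.6250]
Step 3: x=[3.6406 9.7031 14.4844 20.1719] v=[-1.8438 -1.8438 -0.0313 1.7188]
Step 4: x=[2.9843 8.4609 14.6953 20.8595] v=[-1.3126 -2.4844 0.4218 1.3751]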